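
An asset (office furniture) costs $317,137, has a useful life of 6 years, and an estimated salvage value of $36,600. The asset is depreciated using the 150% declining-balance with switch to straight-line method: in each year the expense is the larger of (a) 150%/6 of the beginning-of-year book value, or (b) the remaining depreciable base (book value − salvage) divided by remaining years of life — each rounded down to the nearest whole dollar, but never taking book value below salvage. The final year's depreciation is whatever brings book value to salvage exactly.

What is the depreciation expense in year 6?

$31,873

Depreciable base = $317,137 − $36,600 = $280,537.
Year 1: DB = ⌊$317,137 × 150%/6⌋ = $79,284; SL = ⌊$280,537/6⌋ = $46,756 → take DB $79,284. Book value $237,853.
Year 2: DB = ⌊$237,853 × 150%/6⌋ = $59,463; SL = ⌊$201,253/5⌋ = $40,250 → take DB $59,463. Book value $178,390.
Year 3: DB = ⌊$178,390 × 150%/6⌋ = $44,597; SL = ⌊$141,790/4⌋ = $35,447 → take DB $44,597. Book value $133,793.
Year 4: DB = ⌊$133,793 × 150%/6⌋ = $33,448; SL = ⌊$97,193/3⌋ = $32,397 → take DB $33,448. Book value $100,345.
Year 5: DB = ⌊$100,345 × 150%/6⌋ = $25,086; SL = ⌊$63,745/2⌋ = $31,872 → take SL $31,872. Book value $68,473.
Year 6 (final): $68,473 − $36,600 = $31,873. Book value $36,600.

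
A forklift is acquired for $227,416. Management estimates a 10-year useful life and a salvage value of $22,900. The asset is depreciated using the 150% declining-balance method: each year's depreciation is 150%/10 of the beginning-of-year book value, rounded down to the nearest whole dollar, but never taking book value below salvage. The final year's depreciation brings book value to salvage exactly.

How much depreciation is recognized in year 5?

Depreciable base = $227,416 − $22,900 = $204,516.
Year 1: ⌊$227,416 × 150%/10⌋ = $34,112. Book value $193,304.
Year 2: ⌊$193,304 × 150%/10⌋ = $28,995. Book value $164,309.
Year 3: ⌊$164,309 × 150%/10⌋ = $24,646. Book value $139,663.
Year 4: ⌊$139,663 × 150%/10⌋ = $20,949. Book value $118,714.
Year 5: ⌊$118,714 × 150%/10⌋ = $17,807. Book value $100,907.

$17,807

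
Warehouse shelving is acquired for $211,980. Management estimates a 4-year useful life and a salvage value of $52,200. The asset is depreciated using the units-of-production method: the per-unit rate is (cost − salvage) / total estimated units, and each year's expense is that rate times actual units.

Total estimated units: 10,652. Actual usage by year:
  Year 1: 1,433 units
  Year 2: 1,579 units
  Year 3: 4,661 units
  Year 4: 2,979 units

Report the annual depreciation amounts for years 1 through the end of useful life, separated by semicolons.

$21,495; $23,685; $69,915; $44,685

Depreciable base = $211,980 − $52,200 = $159,780.
Rate = $159,780 / 10,652 units = $15 per unit.
Year 1: 1,433 × $15 = $21,495. Book value $190,485.
Year 2: 1,579 × $15 = $23,685. Book value $166,800.
Year 3: 4,661 × $15 = $69,915. Book value $96,885.
Year 4: 2,979 × $15 = $44,685. Book value $52,200.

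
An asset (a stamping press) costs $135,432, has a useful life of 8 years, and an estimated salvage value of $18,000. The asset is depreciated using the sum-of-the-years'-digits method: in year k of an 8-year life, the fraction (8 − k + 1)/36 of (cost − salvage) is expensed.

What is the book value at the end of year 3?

Depreciable base = $135,432 − $18,000 = $117,432.
Sum of the years' digits = 8+7+6+5+4+3+2+1 = 36.
Year 1: $117,432 × 8/36 = $26,096. Book value $109,336.
Year 2: $117,432 × 7/36 = $22,834. Book value $86,502.
Year 3: $117,432 × 6/36 = $19,572. Book value $66,930.

$66,930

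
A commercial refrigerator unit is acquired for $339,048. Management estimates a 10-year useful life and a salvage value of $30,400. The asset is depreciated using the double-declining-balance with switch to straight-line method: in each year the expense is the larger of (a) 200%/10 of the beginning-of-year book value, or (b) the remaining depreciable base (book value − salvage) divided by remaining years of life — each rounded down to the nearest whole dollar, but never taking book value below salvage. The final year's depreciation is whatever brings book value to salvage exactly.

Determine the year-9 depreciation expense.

Depreciable base = $339,048 − $30,400 = $308,648.
Year 1: DB = ⌊$339,048 × 200%/10⌋ = $67,809; SL = ⌊$308,648/10⌋ = $30,864 → take DB $67,809. Book value $271,239.
Year 2: DB = ⌊$271,239 × 200%/10⌋ = $54,247; SL = ⌊$240,839/9⌋ = $26,759 → take DB $54,247. Book value $216,992.
Year 3: DB = ⌊$216,992 × 200%/10⌋ = $43,398; SL = ⌊$186,592/8⌋ = $23,324 → take DB $43,398. Book value $173,594.
Year 4: DB = ⌊$173,594 × 200%/10⌋ = $34,718; SL = ⌊$143,194/7⌋ = $20,456 → take DB $34,718. Book value $138,876.
Year 5: DB = ⌊$138,876 × 200%/10⌋ = $27,775; SL = ⌊$108,476/6⌋ = $18,079 → take DB $27,775. Book value $111,101.
Year 6: DB = ⌊$111,101 × 200%/10⌋ = $22,220; SL = ⌊$80,701/5⌋ = $16,140 → take DB $22,220. Book value $88,881.
Year 7: DB = ⌊$88,881 × 200%/10⌋ = $17,776; SL = ⌊$58,481/4⌋ = $14,620 → take DB $17,776. Book value $71,105.
Year 8: DB = ⌊$71,105 × 200%/10⌋ = $14,221; SL = ⌊$40,705/3⌋ = $13,568 → take DB $14,221. Book value $56,884.
Year 9: DB = ⌊$56,884 × 200%/10⌋ = $11,376; SL = ⌊$26,484/2⌋ = $13,242 → take SL $13,242. Book value $43,642.

$13,242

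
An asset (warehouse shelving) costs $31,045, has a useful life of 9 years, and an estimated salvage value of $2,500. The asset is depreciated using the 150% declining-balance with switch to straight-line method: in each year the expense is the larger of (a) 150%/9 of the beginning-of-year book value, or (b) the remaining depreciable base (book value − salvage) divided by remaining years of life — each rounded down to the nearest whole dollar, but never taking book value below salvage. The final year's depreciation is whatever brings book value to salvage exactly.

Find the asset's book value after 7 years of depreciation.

$7,490

Depreciable base = $31,045 − $2,500 = $28,545.
Year 1: DB = ⌊$31,045 × 150%/9⌋ = $5,174; SL = ⌊$28,545/9⌋ = $3,171 → take DB $5,174. Book value $25,871.
Year 2: DB = ⌊$25,871 × 150%/9⌋ = $4,311; SL = ⌊$23,371/8⌋ = $2,921 → take DB $4,311. Book value $21,560.
Year 3: DB = ⌊$21,560 × 150%/9⌋ = $3,593; SL = ⌊$19,060/7⌋ = $2,722 → take DB $3,593. Book value $17,967.
Year 4: DB = ⌊$17,967 × 150%/9⌋ = $2,994; SL = ⌊$15,467/6⌋ = $2,577 → take DB $2,994. Book value $14,973.
Year 5: DB = ⌊$14,973 × 150%/9⌋ = $2,495; SL = ⌊$12,473/5⌋ = $2,494 → take DB $2,495. Book value $12,478.
Year 6: DB = ⌊$12,478 × 150%/9⌋ = $2,079; SL = ⌊$9,978/4⌋ = $2,494 → take SL $2,494. Book value $9,984.
Year 7: DB = ⌊$9,984 × 150%/9⌋ = $1,664; SL = ⌊$7,484/3⌋ = $2,494 → take SL $2,494. Book value $7,490.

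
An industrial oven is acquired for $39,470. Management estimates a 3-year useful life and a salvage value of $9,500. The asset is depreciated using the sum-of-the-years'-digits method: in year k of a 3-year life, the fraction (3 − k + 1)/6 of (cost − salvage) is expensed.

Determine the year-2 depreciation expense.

$9,990

Depreciable base = $39,470 − $9,500 = $29,970.
Sum of the years' digits = 3+2+1 = 6.
Year 1: $29,970 × 3/6 = $14,985. Book value $24,485.
Year 2: $29,970 × 2/6 = $9,990. Book value $14,495.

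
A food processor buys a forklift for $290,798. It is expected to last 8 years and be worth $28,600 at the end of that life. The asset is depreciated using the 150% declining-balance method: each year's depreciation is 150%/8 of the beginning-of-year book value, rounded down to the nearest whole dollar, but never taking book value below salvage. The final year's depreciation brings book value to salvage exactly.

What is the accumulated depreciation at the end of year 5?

$187,827

Depreciable base = $290,798 − $28,600 = $262,198.
Year 1: ⌊$290,798 × 150%/8⌋ = $54,524. Book value $236,274.
Year 2: ⌊$236,274 × 150%/8⌋ = $44,301. Book value $191,973.
Year 3: ⌊$191,973 × 150%/8⌋ = $35,994. Book value $155,979.
Year 4: ⌊$155,979 × 150%/8⌋ = $29,246. Book value $126,733.
Year 5: ⌊$126,733 × 150%/8⌋ = $23,762. Book value $102,971.
Accumulated through year 5 = $290,798 − $102,971 = $187,827.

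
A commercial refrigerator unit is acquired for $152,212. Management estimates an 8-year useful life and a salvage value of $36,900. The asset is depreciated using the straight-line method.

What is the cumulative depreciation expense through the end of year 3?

$43,242

Depreciable base = $152,212 − $36,900 = $115,312.
Annual expense = $115,312 / 8 = $14,414.
End of year 1: book value $137,798.
End of year 2: book value $123,384.
End of year 3: book value $108,970.
Accumulated through year 3 = $152,212 − $108,970 = $43,242.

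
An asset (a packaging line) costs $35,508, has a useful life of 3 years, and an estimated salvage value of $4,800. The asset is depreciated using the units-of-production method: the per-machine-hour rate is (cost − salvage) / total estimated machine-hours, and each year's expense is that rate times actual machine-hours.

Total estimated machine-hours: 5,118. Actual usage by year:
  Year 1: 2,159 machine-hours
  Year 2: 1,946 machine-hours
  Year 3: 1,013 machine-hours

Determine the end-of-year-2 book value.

$10,878

Depreciable base = $35,508 − $4,800 = $30,708.
Rate = $30,708 / 5,118 machine-hours = $6 per machine-hour.
Year 1: 2,159 × $6 = $12,954. Book value $22,554.
Year 2: 1,946 × $6 = $11,676. Book value $10,878.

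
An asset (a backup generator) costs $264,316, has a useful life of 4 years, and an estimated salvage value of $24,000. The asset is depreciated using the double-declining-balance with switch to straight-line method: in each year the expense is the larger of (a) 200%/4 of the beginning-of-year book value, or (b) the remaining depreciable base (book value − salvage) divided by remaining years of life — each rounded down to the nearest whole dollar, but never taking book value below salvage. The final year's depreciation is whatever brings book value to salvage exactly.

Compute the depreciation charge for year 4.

$9,040

Depreciable base = $264,316 − $24,000 = $240,316.
Year 1: DB = ⌊$264,316 × 200%/4⌋ = $132,158; SL = ⌊$240,316/4⌋ = $60,079 → take DB $132,158. Book value $132,158.
Year 2: DB = ⌊$132,158 × 200%/4⌋ = $66,079; SL = ⌊$108,158/3⌋ = $36,052 → take DB $66,079. Book value $66,079.
Year 3: DB = ⌊$66,079 × 200%/4⌋ = $33,039; SL = ⌊$42,079/2⌋ = $21,039 → take DB $33,039. Book value $33,040.
Year 4 (final): $33,040 − $24,000 = $9,040. Book value $24,000.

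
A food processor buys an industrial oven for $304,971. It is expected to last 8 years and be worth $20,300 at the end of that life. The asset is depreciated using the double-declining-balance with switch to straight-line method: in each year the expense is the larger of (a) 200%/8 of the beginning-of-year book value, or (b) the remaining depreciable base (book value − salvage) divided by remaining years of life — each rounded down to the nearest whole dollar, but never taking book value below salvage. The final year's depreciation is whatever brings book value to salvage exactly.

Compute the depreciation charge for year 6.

Depreciable base = $304,971 − $20,300 = $284,671.
Year 1: DB = ⌊$304,971 × 200%/8⌋ = $76,242; SL = ⌊$284,671/8⌋ = $35,583 → take DB $76,242. Book value $228,729.
Year 2: DB = ⌊$228,729 × 200%/8⌋ = $57,182; SL = ⌊$208,429/7⌋ = $29,775 → take DB $57,182. Book value $171,547.
Year 3: DB = ⌊$171,547 × 200%/8⌋ = $42,886; SL = ⌊$151,247/6⌋ = $25,207 → take DB $42,886. Book value $128,661.
Year 4: DB = ⌊$128,661 × 200%/8⌋ = $32,165; SL = ⌊$108,361/5⌋ = $21,672 → take DB $32,165. Book value $96,496.
Year 5: DB = ⌊$96,496 × 200%/8⌋ = $24,124; SL = ⌊$76,196/4⌋ = $19,049 → take DB $24,124. Book value $72,372.
Year 6: DB = ⌊$72,372 × 200%/8⌋ = $18,093; SL = ⌊$52,072/3⌋ = $17,357 → take DB $18,093. Book value $54,279.

$18,093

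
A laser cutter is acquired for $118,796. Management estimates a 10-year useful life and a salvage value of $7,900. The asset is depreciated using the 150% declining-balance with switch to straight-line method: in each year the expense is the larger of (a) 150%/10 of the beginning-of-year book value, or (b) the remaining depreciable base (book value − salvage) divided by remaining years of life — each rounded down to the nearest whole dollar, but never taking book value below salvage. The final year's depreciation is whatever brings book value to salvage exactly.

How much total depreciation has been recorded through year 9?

$101,933

Depreciable base = $118,796 − $7,900 = $110,896.
Year 1: DB = ⌊$118,796 × 150%/10⌋ = $17,819; SL = ⌊$110,896/10⌋ = $11,089 → take DB $17,819. Book value $100,977.
Year 2: DB = ⌊$100,977 × 150%/10⌋ = $15,146; SL = ⌊$93,077/9⌋ = $10,341 → take DB $15,146. Book value $85,831.
Year 3: DB = ⌊$85,831 × 150%/10⌋ = $12,874; SL = ⌊$77,931/8⌋ = $9,741 → take DB $12,874. Book value $72,957.
Year 4: DB = ⌊$72,957 × 150%/10⌋ = $10,943; SL = ⌊$65,057/7⌋ = $9,293 → take DB $10,943. Book value $62,014.
Year 5: DB = ⌊$62,014 × 150%/10⌋ = $9,302; SL = ⌊$54,114/6⌋ = $9,019 → take DB $9,302. Book value $52,712.
Year 6: DB = ⌊$52,712 × 150%/10⌋ = $7,906; SL = ⌊$44,812/5⌋ = $8,962 → take SL $8,962. Book value $43,750.
Year 7: DB = ⌊$43,750 × 150%/10⌋ = $6,562; SL = ⌊$35,850/4⌋ = $8,962 → take SL $8,962. Book value $34,788.
Year 8: DB = ⌊$34,788 × 150%/10⌋ = $5,218; SL = ⌊$26,888/3⌋ = $8,962 → take SL $8,962. Book value $25,826.
Year 9: DB = ⌊$25,826 × 150%/10⌋ = $3,873; SL = ⌊$17,926/2⌋ = $8,963 → take SL $8,963. Book value $16,863.
Accumulated through year 9 = $118,796 − $16,863 = $101,933.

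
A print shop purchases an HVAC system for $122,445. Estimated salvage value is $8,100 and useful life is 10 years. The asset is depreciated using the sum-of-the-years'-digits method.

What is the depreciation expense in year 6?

$10,395

Depreciable base = $122,445 − $8,100 = $114,345.
Sum of the years' digits = 10+9+8+7+6+5+4+3+2+1 = 55.
Year 1: $114,345 × 10/55 = $20,790. Book value $101,655.
Year 2: $114,345 × 9/55 = $18,711. Book value $82,944.
Year 3: $114,345 × 8/55 = $16,632. Book value $66,312.
Year 4: $114,345 × 7/55 = $14,553. Book value $51,759.
Year 5: $114,345 × 6/55 = $12,474. Book value $39,285.
Year 6: $114,345 × 5/55 = $10,395. Book value $28,890.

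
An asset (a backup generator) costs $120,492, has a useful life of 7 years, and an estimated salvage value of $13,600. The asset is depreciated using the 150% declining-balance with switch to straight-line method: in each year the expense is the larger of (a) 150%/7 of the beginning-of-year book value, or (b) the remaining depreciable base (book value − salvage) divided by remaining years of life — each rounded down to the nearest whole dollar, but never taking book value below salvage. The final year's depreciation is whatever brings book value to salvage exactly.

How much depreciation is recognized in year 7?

Depreciable base = $120,492 − $13,600 = $106,892.
Year 1: DB = ⌊$120,492 × 150%/7⌋ = $25,819; SL = ⌊$106,892/7⌋ = $15,270 → take DB $25,819. Book value $94,673.
Year 2: DB = ⌊$94,673 × 150%/7⌋ = $20,287; SL = ⌊$81,073/6⌋ = $13,512 → take DB $20,287. Book value $74,386.
Year 3: DB = ⌊$74,386 × 150%/7⌋ = $15,939; SL = ⌊$60,786/5⌋ = $12,157 → take DB $15,939. Book value $58,447.
Year 4: DB = ⌊$58,447 × 150%/7⌋ = $12,524; SL = ⌊$44,847/4⌋ = $11,211 → take DB $12,524. Book value $45,923.
Year 5: DB = ⌊$45,923 × 150%/7⌋ = $9,840; SL = ⌊$32,323/3⌋ = $10,774 → take SL $10,774. Book value $35,149.
Year 6: DB = ⌊$35,149 × 150%/7⌋ = $7,531; SL = ⌊$21,549/2⌋ = $10,774 → take SL $10,774. Book value $24,375.
Year 7 (final): $24,375 − $13,600 = $10,775. Book value $13,600.

$10,775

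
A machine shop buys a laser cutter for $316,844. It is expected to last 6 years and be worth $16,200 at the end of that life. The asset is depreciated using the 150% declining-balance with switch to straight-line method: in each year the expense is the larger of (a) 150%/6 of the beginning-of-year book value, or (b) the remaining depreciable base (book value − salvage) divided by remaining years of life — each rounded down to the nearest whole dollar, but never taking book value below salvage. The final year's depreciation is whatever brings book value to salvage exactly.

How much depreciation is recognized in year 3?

Depreciable base = $316,844 − $16,200 = $300,644.
Year 1: DB = ⌊$316,844 × 150%/6⌋ = $79,211; SL = ⌊$300,644/6⌋ = $50,107 → take DB $79,211. Book value $237,633.
Year 2: DB = ⌊$237,633 × 150%/6⌋ = $59,408; SL = ⌊$221,433/5⌋ = $44,286 → take DB $59,408. Book value $178,225.
Year 3: DB = ⌊$178,225 × 150%/6⌋ = $44,556; SL = ⌊$162,025/4⌋ = $40,506 → take DB $44,556. Book value $133,669.

$44,556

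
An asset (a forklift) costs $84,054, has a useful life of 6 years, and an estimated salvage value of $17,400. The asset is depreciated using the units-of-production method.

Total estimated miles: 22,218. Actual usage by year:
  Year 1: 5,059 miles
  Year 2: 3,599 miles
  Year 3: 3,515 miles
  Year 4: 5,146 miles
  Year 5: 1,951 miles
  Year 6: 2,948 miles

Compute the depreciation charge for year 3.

$10,545

Depreciable base = $84,054 − $17,400 = $66,654.
Rate = $66,654 / 22,218 miles = $3 per mile.
Year 1: 5,059 × $3 = $15,177. Book value $68,877.
Year 2: 3,599 × $3 = $10,797. Book value $58,080.
Year 3: 3,515 × $3 = $10,545. Book value $47,535.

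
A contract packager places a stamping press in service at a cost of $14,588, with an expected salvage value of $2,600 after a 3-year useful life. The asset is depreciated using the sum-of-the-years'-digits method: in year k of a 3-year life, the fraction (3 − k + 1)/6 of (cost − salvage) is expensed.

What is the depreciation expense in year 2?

$3,996

Depreciable base = $14,588 − $2,600 = $11,988.
Sum of the years' digits = 3+2+1 = 6.
Year 1: $11,988 × 3/6 = $5,994. Book value $8,594.
Year 2: $11,988 × 2/6 = $3,996. Book value $4,598.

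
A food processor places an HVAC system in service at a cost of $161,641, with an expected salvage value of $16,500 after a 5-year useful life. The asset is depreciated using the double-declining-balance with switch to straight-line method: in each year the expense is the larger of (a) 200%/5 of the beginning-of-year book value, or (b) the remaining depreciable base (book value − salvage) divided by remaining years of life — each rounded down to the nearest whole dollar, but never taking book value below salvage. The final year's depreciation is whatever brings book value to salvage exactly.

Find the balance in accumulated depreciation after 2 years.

Depreciable base = $161,641 − $16,500 = $145,141.
Year 1: DB = ⌊$161,641 × 200%/5⌋ = $64,656; SL = ⌊$145,141/5⌋ = $29,028 → take DB $64,656. Book value $96,985.
Year 2: DB = ⌊$96,985 × 200%/5⌋ = $38,794; SL = ⌊$80,485/4⌋ = $20,121 → take DB $38,794. Book value $58,191.
Accumulated through year 2 = $161,641 − $58,191 = $103,450.

$103,450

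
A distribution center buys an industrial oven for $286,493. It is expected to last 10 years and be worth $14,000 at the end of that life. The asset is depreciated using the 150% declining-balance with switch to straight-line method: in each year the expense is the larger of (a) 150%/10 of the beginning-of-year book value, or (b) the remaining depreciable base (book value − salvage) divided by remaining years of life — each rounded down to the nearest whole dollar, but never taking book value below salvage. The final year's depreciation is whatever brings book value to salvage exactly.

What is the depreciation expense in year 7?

Depreciable base = $286,493 − $14,000 = $272,493.
Year 1: DB = ⌊$286,493 × 150%/10⌋ = $42,973; SL = ⌊$272,493/10⌋ = $27,249 → take DB $42,973. Book value $243,520.
Year 2: DB = ⌊$243,520 × 150%/10⌋ = $36,528; SL = ⌊$229,520/9⌋ = $25,502 → take DB $36,528. Book value $206,992.
Year 3: DB = ⌊$206,992 × 150%/10⌋ = $31,048; SL = ⌊$192,992/8⌋ = $24,124 → take DB $31,048. Book value $175,944.
Year 4: DB = ⌊$175,944 × 150%/10⌋ = $26,391; SL = ⌊$161,944/7⌋ = $23,134 → take DB $26,391. Book value $149,553.
Year 5: DB = ⌊$149,553 × 150%/10⌋ = $22,432; SL = ⌊$135,553/6⌋ = $22,592 → take SL $22,592. Book value $126,961.
Year 6: DB = ⌊$126,961 × 150%/10⌋ = $19,044; SL = ⌊$112,961/5⌋ = $22,592 → take SL $22,592. Book value $104,369.
Year 7: DB = ⌊$104,369 × 150%/10⌋ = $15,655; SL = ⌊$90,369/4⌋ = $22,592 → take SL $22,592. Book value $81,777.

$22,592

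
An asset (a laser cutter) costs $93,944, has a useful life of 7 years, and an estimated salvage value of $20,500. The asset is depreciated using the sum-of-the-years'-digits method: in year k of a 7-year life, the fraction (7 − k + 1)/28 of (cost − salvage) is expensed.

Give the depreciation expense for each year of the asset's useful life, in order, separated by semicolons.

$18,361; $15,738; $13,115; $10,492; $7,869; $5,246; $2,623

Depreciable base = $93,944 − $20,500 = $73,444.
Sum of the years' digits = 7+6+5+4+3+2+1 = 28.
Year 1: $73,444 × 7/28 = $18,361. Book value $75,583.
Year 2: $73,444 × 6/28 = $15,738. Book value $59,845.
Year 3: $73,444 × 5/28 = $13,115. Book value $46,730.
Year 4: $73,444 × 4/28 = $10,492. Book value $36,238.
Year 5: $73,444 × 3/28 = $7,869. Book value $28,369.
Year 6: $73,444 × 2/28 = $5,246. Book value $23,123.
Year 7: $73,444 × 1/28 = $2,623. Book value $20,500.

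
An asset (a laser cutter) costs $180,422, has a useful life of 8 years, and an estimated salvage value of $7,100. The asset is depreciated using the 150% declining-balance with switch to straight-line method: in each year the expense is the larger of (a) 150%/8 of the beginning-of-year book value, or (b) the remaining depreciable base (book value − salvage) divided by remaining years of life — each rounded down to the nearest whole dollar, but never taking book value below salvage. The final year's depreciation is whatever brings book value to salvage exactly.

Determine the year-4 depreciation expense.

$18,145

Depreciable base = $180,422 − $7,100 = $173,322.
Year 1: DB = ⌊$180,422 × 150%/8⌋ = $33,829; SL = ⌊$173,322/8⌋ = $21,665 → take DB $33,829. Book value $146,593.
Year 2: DB = ⌊$146,593 × 150%/8⌋ = $27,486; SL = ⌊$139,493/7⌋ = $19,927 → take DB $27,486. Book value $119,107.
Year 3: DB = ⌊$119,107 × 150%/8⌋ = $22,332; SL = ⌊$112,007/6⌋ = $18,667 → take DB $22,332. Book value $96,775.
Year 4: DB = ⌊$96,775 × 150%/8⌋ = $18,145; SL = ⌊$89,675/5⌋ = $17,935 → take DB $18,145. Book value $78,630.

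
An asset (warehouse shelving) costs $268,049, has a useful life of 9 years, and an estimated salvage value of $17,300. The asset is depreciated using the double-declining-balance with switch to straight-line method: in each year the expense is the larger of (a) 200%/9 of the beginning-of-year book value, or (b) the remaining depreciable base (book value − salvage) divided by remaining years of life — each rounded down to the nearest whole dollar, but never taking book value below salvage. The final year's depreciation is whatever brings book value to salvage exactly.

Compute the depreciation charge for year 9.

Depreciable base = $268,049 − $17,300 = $250,749.
Year 1: DB = ⌊$268,049 × 200%/9⌋ = $59,566; SL = ⌊$250,749/9⌋ = $27,861 → take DB $59,566. Book value $208,483.
Year 2: DB = ⌊$208,483 × 200%/9⌋ = $46,329; SL = ⌊$191,183/8⌋ = $23,897 → take DB $46,329. Book value $162,154.
Year 3: DB = ⌊$162,154 × 200%/9⌋ = $36,034; SL = ⌊$144,854/7⌋ = $20,693 → take DB $36,034. Book value $126,120.
Year 4: DB = ⌊$126,120 × 200%/9⌋ = $28,026; SL = ⌊$108,820/6⌋ = $18,136 → take DB $28,026. Book value $98,094.
Year 5: DB = ⌊$98,094 × 200%/9⌋ = $21,798; SL = ⌊$80,794/5⌋ = $16,158 → take DB $21,798. Book value $76,296.
Year 6: DB = ⌊$76,296 × 200%/9⌋ = $16,954; SL = ⌊$58,996/4⌋ = $14,749 → take DB $16,954. Book value $59,342.
Year 7: DB = ⌊$59,342 × 200%/9⌋ = $13,187; SL = ⌊$42,042/3⌋ = $14,014 → take SL $14,014. Book value $45,328.
Year 8: DB = ⌊$45,328 × 200%/9⌋ = $10,072; SL = ⌊$28,028/2⌋ = $14,014 → take SL $14,014. Book value $31,314.
Year 9 (final): $31,314 − $17,300 = $14,014. Book value $17,300.

$14,014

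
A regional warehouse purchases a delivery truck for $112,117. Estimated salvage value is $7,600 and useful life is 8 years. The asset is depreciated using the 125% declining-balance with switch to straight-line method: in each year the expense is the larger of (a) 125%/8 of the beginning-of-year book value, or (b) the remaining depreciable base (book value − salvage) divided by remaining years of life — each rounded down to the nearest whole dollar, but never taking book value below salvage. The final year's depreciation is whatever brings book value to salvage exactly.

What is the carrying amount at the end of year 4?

$55,398

Depreciable base = $112,117 − $7,600 = $104,517.
Year 1: DB = ⌊$112,117 × 125%/8⌋ = $17,518; SL = ⌊$104,517/8⌋ = $13,064 → take DB $17,518. Book value $94,599.
Year 2: DB = ⌊$94,599 × 125%/8⌋ = $14,781; SL = ⌊$86,999/7⌋ = $12,428 → take DB $14,781. Book value $79,818.
Year 3: DB = ⌊$79,818 × 125%/8⌋ = $12,471; SL = ⌊$72,218/6⌋ = $12,036 → take DB $12,471. Book value $67,347.
Year 4: DB = ⌊$67,347 × 125%/8⌋ = $10,522; SL = ⌊$59,747/5⌋ = $11,949 → take SL $11,949. Book value $55,398.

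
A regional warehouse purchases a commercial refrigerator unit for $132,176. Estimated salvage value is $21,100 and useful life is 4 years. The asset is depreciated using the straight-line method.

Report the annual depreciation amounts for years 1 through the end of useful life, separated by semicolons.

Depreciable base = $132,176 − $21,100 = $111,076.
Annual expense = $111,076 / 4 = $27,769.
End of year 1: book value $104,407.
End of year 2: book value $76,638.
End of year 3: book value $48,869.
End of year 4: book value $21,100.

$27,769; $27,769; $27,769; $27,769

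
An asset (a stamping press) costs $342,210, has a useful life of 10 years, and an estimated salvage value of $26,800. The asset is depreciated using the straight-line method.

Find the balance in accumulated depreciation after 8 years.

Depreciable base = $342,210 − $26,800 = $315,410.
Annual expense = $315,410 / 10 = $31,541.
End of year 1: book value $310,669.
End of year 2: book value $279,128.
End of year 3: book value $247,587.
End of year 4: book value $216,046.
End of year 5: book value $184,505.
End of year 6: book value $152,964.
End of year 7: book value $121,423.
End of year 8: book value $89,882.
Accumulated through year 8 = $342,210 − $89,882 = $252,328.

$252,328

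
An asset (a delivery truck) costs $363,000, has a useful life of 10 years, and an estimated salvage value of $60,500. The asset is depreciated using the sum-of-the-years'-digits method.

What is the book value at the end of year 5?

Depreciable base = $363,000 − $60,500 = $302,500.
Sum of the years' digits = 10+9+8+7+6+5+4+3+2+1 = 55.
Year 1: $302,500 × 10/55 = $55,000. Book value $308,000.
Year 2: $302,500 × 9/55 = $49,500. Book value $258,500.
Year 3: $302,500 × 8/55 = $44,000. Book value $214,500.
Year 4: $302,500 × 7/55 = $38,500. Book value $176,000.
Year 5: $302,500 × 6/55 = $33,000. Book value $143,000.

$143,000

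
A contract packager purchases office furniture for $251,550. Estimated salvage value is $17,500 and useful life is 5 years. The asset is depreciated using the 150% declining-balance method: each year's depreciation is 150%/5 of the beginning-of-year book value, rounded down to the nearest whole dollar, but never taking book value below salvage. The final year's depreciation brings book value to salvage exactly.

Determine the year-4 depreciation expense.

$25,884

Depreciable base = $251,550 − $17,500 = $234,050.
Year 1: ⌊$251,550 × 150%/5⌋ = $75,465. Book value $176,085.
Year 2: ⌊$176,085 × 150%/5⌋ = $52,825. Book value $123,260.
Year 3: ⌊$123,260 × 150%/5⌋ = $36,978. Book value $86,282.
Year 4: ⌊$86,282 × 150%/5⌋ = $25,884. Book value $60,398.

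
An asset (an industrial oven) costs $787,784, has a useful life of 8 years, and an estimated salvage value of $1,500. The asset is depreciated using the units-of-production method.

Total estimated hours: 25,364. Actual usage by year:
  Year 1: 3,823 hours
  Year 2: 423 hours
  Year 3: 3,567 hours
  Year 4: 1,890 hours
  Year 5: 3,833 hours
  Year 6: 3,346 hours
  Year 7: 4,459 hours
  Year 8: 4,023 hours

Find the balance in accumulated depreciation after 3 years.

$242,203

Depreciable base = $787,784 − $1,500 = $786,284.
Rate = $786,284 / 25,364 hours = $31 per hour.
Year 1: 3,823 × $31 = $118,513. Book value $669,271.
Year 2: 423 × $31 = $13,113. Book value $656,158.
Year 3: 3,567 × $31 = $110,577. Book value $545,581.
Accumulated through year 3 = $787,784 − $545,581 = $242,203.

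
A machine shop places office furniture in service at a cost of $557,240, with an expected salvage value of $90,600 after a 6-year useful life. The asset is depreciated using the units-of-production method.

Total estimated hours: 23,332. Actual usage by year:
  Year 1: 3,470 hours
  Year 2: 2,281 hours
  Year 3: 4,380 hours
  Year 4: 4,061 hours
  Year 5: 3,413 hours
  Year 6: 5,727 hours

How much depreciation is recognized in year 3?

$87,600

Depreciable base = $557,240 − $90,600 = $466,640.
Rate = $466,640 / 23,332 hours = $20 per hour.
Year 1: 3,470 × $20 = $69,400. Book value $487,840.
Year 2: 2,281 × $20 = $45,620. Book value $442,220.
Year 3: 4,380 × $20 = $87,600. Book value $354,620.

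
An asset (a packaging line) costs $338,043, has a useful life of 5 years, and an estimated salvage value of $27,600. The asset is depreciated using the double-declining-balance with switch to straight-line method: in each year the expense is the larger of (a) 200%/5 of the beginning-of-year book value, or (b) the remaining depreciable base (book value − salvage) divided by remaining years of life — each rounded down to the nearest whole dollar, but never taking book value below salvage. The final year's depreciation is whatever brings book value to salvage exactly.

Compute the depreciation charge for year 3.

$48,678

Depreciable base = $338,043 − $27,600 = $310,443.
Year 1: DB = ⌊$338,043 × 200%/5⌋ = $135,217; SL = ⌊$310,443/5⌋ = $62,088 → take DB $135,217. Book value $202,826.
Year 2: DB = ⌊$202,826 × 200%/5⌋ = $81,130; SL = ⌊$175,226/4⌋ = $43,806 → take DB $81,130. Book value $121,696.
Year 3: DB = ⌊$121,696 × 200%/5⌋ = $48,678; SL = ⌊$94,096/3⌋ = $31,365 → take DB $48,678. Book value $73,018.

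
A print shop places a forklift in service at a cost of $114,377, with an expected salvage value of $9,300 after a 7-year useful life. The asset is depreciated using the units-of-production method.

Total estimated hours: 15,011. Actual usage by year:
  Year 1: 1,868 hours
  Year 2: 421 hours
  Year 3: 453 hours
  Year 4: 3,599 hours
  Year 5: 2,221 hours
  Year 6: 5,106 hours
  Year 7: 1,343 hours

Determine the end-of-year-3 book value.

Depreciable base = $114,377 − $9,300 = $105,077.
Rate = $105,077 / 15,011 hours = $7 per hour.
Year 1: 1,868 × $7 = $13,076. Book value $101,301.
Year 2: 421 × $7 = $2,947. Book value $98,354.
Year 3: 453 × $7 = $3,171. Book value $95,183.

$95,183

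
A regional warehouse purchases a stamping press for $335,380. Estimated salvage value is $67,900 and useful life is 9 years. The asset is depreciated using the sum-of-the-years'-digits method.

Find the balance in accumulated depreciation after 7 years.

$249,648

Depreciable base = $335,380 − $67,900 = $267,480.
Sum of the years' digits = 9+8+7+6+5+4+3+2+1 = 45.
Year 1: $267,480 × 9/45 = $53,496. Book value $281,884.
Year 2: $267,480 × 8/45 = $47,552. Book value $234,332.
Year 3: $267,480 × 7/45 = $41,608. Book value $192,724.
Year 4: $267,480 × 6/45 = $35,664. Book value $157,060.
Year 5: $267,480 × 5/45 = $29,720. Book value $127,340.
Year 6: $267,480 × 4/45 = $23,776. Book value $103,564.
Year 7: $267,480 × 3/45 = $17,832. Book value $85,732.
Accumulated through year 7 = $335,380 − $85,732 = $249,648.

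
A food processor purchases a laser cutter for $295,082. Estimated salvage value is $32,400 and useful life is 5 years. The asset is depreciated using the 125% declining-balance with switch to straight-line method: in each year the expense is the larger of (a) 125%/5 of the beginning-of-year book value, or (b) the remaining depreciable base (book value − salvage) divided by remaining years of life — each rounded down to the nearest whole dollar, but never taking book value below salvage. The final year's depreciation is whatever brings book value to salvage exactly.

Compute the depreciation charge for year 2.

$55,328

Depreciable base = $295,082 − $32,400 = $262,682.
Year 1: DB = ⌊$295,082 × 125%/5⌋ = $73,770; SL = ⌊$262,682/5⌋ = $52,536 → take DB $73,770. Book value $221,312.
Year 2: DB = ⌊$221,312 × 125%/5⌋ = $55,328; SL = ⌊$188,912/4⌋ = $47,228 → take DB $55,328. Book value $165,984.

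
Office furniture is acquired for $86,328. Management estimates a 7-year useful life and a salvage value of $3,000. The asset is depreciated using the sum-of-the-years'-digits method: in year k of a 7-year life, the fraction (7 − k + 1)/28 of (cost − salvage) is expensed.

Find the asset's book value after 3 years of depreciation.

$32,760

Depreciable base = $86,328 − $3,000 = $83,328.
Sum of the years' digits = 7+6+5+4+3+2+1 = 28.
Year 1: $83,328 × 7/28 = $20,832. Book value $65,496.
Year 2: $83,328 × 6/28 = $17,856. Book value $47,640.
Year 3: $83,328 × 5/28 = $14,880. Book value $32,760.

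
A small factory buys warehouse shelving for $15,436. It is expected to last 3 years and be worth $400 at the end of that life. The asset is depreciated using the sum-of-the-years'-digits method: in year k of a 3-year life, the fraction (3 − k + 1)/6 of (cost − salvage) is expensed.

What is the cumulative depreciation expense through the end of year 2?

$12,530

Depreciable base = $15,436 − $400 = $15,036.
Sum of the years' digits = 3+2+1 = 6.
Year 1: $15,036 × 3/6 = $7,518. Book value $7,918.
Year 2: $15,036 × 2/6 = $5,012. Book value $2,906.
Accumulated through year 2 = $15,436 − $2,906 = $12,530.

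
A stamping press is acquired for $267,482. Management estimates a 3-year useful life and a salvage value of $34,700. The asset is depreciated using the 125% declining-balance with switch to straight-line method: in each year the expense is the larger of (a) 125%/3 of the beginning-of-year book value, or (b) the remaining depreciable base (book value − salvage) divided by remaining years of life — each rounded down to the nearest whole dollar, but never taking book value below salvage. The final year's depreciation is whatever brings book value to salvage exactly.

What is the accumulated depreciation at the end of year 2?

$176,463

Depreciable base = $267,482 − $34,700 = $232,782.
Year 1: DB = ⌊$267,482 × 125%/3⌋ = $111,450; SL = ⌊$232,782/3⌋ = $77,594 → take DB $111,450. Book value $156,032.
Year 2: DB = ⌊$156,032 × 125%/3⌋ = $65,013; SL = ⌊$121,332/2⌋ = $60,666 → take DB $65,013. Book value $91,019.
Accumulated through year 2 = $267,482 − $91,019 = $176,463.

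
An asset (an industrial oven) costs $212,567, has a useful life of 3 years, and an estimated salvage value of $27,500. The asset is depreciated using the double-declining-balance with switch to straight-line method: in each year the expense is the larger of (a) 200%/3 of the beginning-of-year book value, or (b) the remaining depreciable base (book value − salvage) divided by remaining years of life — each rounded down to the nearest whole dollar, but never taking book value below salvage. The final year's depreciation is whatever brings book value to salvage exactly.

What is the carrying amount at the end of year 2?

Depreciable base = $212,567 − $27,500 = $185,067.
Year 1: DB = ⌊$212,567 × 200%/3⌋ = $141,711; SL = ⌊$185,067/3⌋ = $61,689 → take DB $141,711. Book value $70,856.
Year 2: DB = ⌊$70,856 × 200%/3⌋ = $47,237; SL = ⌊$43,356/2⌋ = $21,678 → take DB $47,237, capped at $43,356. Book value $27,500.

$27,500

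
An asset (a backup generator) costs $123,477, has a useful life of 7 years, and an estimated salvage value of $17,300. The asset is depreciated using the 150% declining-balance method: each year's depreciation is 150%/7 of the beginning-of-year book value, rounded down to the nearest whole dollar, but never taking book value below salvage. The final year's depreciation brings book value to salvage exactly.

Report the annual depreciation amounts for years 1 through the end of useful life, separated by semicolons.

Depreciable base = $123,477 − $17,300 = $106,177.
Year 1: ⌊$123,477 × 150%/7⌋ = $26,459. Book value $97,018.
Year 2: ⌊$97,018 × 150%/7⌋ = $20,789. Book value $76,229.
Year 3: ⌊$76,229 × 150%/7⌋ = $16,334. Book value $59,895.
Year 4: ⌊$59,895 × 150%/7⌋ = $12,834. Book value $47,061.
Year 5: ⌊$47,061 × 150%/7⌋ = $10,084. Book value $36,977.
Year 6: ⌊$36,977 × 150%/7⌋ = $7,923. Book value $29,054.
Year 7 (final): $29,054 − $17,300 = $11,754. Book value $17,300.

$26,459; $20,789; $16,334; $12,834; $10,084; $7,923; $11,754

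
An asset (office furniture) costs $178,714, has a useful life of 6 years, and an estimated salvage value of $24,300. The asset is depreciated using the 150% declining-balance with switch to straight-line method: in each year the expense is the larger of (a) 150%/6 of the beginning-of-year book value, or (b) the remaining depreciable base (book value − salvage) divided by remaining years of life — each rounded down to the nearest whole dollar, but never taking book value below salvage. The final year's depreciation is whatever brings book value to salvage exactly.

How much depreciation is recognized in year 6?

Depreciable base = $178,714 − $24,300 = $154,414.
Year 1: DB = ⌊$178,714 × 150%/6⌋ = $44,678; SL = ⌊$154,414/6⌋ = $25,735 → take DB $44,678. Book value $134,036.
Year 2: DB = ⌊$134,036 × 150%/6⌋ = $33,509; SL = ⌊$109,736/5⌋ = $21,947 → take DB $33,509. Book value $100,527.
Year 3: DB = ⌊$100,527 × 150%/6⌋ = $25,131; SL = ⌊$76,227/4⌋ = $19,056 → take DB $25,131. Book value $75,396.
Year 4: DB = ⌊$75,396 × 150%/6⌋ = $18,849; SL = ⌊$51,096/3⌋ = $17,032 → take DB $18,849. Book value $56,547.
Year 5: DB = ⌊$56,547 × 150%/6⌋ = $14,136; SL = ⌊$32,247/2⌋ = $16,123 → take SL $16,123. Book value $40,424.
Year 6 (final): $40,424 − $24,300 = $16,124. Book value $24,300.

$16,124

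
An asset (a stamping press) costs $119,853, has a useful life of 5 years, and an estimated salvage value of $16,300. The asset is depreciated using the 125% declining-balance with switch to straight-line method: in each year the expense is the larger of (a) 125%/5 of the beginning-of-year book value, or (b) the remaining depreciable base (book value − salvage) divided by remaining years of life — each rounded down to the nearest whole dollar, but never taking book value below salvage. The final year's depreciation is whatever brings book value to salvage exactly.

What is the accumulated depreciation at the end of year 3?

$69,474

Depreciable base = $119,853 − $16,300 = $103,553.
Year 1: DB = ⌊$119,853 × 125%/5⌋ = $29,963; SL = ⌊$103,553/5⌋ = $20,710 → take DB $29,963. Book value $89,890.
Year 2: DB = ⌊$89,890 × 125%/5⌋ = $22,472; SL = ⌊$73,590/4⌋ = $18,397 → take DB $22,472. Book value $67,418.
Year 3: DB = ⌊$67,418 × 125%/5⌋ = $16,854; SL = ⌊$51,118/3⌋ = $17,039 → take SL $17,039. Book value $50,379.
Accumulated through year 3 = $119,853 − $50,379 = $69,474.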